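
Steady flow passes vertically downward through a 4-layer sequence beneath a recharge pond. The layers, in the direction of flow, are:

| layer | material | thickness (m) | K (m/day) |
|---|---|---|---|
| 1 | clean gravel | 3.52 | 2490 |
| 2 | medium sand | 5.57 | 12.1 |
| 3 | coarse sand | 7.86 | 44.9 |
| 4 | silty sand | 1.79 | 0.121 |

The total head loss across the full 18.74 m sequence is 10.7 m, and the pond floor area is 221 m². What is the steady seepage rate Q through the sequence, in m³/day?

Flow is perpendicular to layering, so the layers act in series and the equivalent K is the thickness-weighted harmonic mean.
Total thickness L = 3.52 + 5.57 + 7.86 + 1.79 = 18.74 m.
Σ(b_i/K_i) = 3.52/2490 + 5.57/12.1 + 7.86/44.9 + 1.79/0.121 = 15.43 d.
K_eq = L / Σ(b_i/K_i) = 18.74 / 15.43 = 1.215 m/day.
Q = K_eq · A · (Δh/L) = 1.215 × 221 × (10.7/18.74) = 153.3 m³/day.

153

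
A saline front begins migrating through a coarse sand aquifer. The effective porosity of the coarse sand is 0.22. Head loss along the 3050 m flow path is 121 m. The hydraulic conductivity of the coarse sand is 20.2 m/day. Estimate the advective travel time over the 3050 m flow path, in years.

Hydraulic gradient i = Δh / L = 121 / 3050 = 0.03967.
Darcy flux q = K · i = 20.20 × 0.03967 = 0.8014 m/day.
Seepage velocity v = q / n_e = 0.8014 / 0.22 = 3.643 m/day.
Travel time t = L / v = 3050 / 3.643 = 837.3 days = 2.292 years.

2.29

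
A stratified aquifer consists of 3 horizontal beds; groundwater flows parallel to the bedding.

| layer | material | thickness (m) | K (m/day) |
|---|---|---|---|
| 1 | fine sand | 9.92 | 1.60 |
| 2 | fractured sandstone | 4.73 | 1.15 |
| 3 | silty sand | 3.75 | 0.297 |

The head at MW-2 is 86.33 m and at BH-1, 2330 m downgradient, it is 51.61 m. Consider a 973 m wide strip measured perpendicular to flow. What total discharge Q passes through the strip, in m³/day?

Flow is parallel to layering, so each bed carries its own Darcy discharge and the transmissivities add.
Σ(K_i·b_i) = 1.60×9.92 + 1.15×4.73 + 0.297×3.75 = 22.43 m²/day.
Hydraulic gradient i = (86.33 − 51.61) / 2330 = 34.72 / 2330 = 0.01490.
Q = Σ(K_i·b_i) · W · i = 22.43 × 973 × 0.01490 = 325.1 m³/day.

325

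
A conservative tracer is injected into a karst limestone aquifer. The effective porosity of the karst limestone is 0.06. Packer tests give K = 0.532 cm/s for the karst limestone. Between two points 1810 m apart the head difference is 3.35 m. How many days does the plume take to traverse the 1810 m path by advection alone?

Convert K: 0.532 cm/s × 864 = 459.6 m/day.
Hydraulic gradient i = Δh / L = 3.35 / 1810 = 0.001851.
Darcy flux q = K · i = 459.6 × 0.001851 = 0.8507 m/day.
Seepage velocity v = q / n_e = 0.8507 / 0.06 = 14.18 m/day.
Travel time t = L / v = 1810 / 14.18 = 127.7 days.

128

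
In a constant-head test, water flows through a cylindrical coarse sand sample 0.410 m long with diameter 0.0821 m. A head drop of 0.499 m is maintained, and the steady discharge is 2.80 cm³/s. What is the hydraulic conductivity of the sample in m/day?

Cross-sectional area A = π·(d/2)² = π × (0.0821/2)² = 0.005294 m².
Convert discharge: 2.80 cm³/s = 2.800e-06 m³/s.
Darcy's law rearranged: K = Q·L / (A·Δh) = 2.800e-06 × 0.410 / (0.005294 × 0.499) = 0.0004346 m/s = 37.55 m/day.

37.5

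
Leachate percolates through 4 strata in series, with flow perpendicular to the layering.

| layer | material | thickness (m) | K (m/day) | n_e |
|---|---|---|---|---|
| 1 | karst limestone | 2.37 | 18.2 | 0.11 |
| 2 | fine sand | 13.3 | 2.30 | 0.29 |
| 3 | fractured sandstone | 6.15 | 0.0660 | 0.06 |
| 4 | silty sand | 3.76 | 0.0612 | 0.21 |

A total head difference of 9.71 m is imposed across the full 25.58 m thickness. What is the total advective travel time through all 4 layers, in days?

With flow normal to the layers, continuity requires the same specific discharge q through every layer.
Σ(b_i/K_i) = 2.37/18.2 + 13.3/2.30 + 6.15/0.0660 + 3.76/0.0612 = 160.5 d.
q = Δh / Σ(b_i/K_i) = 9.71 / 160.5 = 0.06049 m/day.
In each layer the seepage velocity is v_i = q/n_i, so the layer transit time is t_i = b_i·n_i / q:
  layer 1 (karst limestone): t_1 = 2.37 × 0.11 / 0.06049 = 4.310 d
  layer 2 (fine sand): t_2 = 13.3 × 0.29 / 0.06049 = 63.77 d
  layer 3 (fractured sandstone): t_3 = 6.15 × 0.06 / 0.06049 = 6.101 d
  layer 4 (silty sand): t_4 = 3.76 × 0.21 / 0.06049 = 13.05 d
Total t = Σ t_i = 87.23 days.

87.2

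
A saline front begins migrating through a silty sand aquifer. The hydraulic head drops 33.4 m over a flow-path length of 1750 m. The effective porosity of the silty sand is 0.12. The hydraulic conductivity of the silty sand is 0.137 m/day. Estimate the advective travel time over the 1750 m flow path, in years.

Hydraulic gradient i = Δh / L = 33.4 / 1750 = 0.01909.
Darcy flux q = K · i = 0.1370 × 0.01909 = 0.002615 m/day.
Seepage velocity v = q / n_e = 0.002615 / 0.12 = 0.02179 m/day.
Travel time t = L / v = 1750 / 0.02179 = 80314 days = 219.9 years.

220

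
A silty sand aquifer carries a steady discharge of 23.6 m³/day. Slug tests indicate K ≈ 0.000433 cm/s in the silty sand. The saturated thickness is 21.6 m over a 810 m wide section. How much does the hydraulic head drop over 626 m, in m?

Convert K: 0.000433 cm/s × 864 = 0.3741 m/day.
Cross-sectional area A = 810 × 21.6 = 17496 m².
From Q = K·A·i, i = Q / (K·A) = 23.6 / (0.3741 × 17496) = 0.003606.
Head loss Δh = i · L = 0.003606 × 626 = 2.257 m.

2.26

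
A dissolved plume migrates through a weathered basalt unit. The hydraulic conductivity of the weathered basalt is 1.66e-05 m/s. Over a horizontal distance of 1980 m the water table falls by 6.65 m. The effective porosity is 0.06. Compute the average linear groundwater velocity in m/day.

0.0803

Convert K: 1.66e-05 m/s × 86400 = 1.434 m/day.
Hydraulic gradient i = Δh / L = 6.65 / 1980 = 0.003359.
Darcy flux q = K · i = 1.434 × 0.003359 = 0.004817 m/day.
Seepage velocity v = q / n_e = 0.004817 / 0.06 = 0.08028 m/day.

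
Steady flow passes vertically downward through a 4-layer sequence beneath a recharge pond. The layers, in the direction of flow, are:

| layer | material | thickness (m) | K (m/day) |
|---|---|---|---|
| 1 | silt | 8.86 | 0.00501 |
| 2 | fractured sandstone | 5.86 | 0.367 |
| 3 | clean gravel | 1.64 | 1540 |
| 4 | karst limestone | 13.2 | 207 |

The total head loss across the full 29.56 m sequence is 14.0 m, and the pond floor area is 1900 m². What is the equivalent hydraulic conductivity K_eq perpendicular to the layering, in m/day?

0.0166

Flow is perpendicular to layering, so the layers act in series and the equivalent K is the thickness-weighted harmonic mean.
Total thickness L = 8.86 + 5.86 + 1.64 + 13.2 = 29.56 m.
Σ(b_i/K_i) = 8.86/0.00501 + 5.86/0.367 + 1.64/1540 + 13.2/207 = 1784 d.
K_eq = L / Σ(b_i/K_i) = 29.56 / 1784 = 0.01656 m/day.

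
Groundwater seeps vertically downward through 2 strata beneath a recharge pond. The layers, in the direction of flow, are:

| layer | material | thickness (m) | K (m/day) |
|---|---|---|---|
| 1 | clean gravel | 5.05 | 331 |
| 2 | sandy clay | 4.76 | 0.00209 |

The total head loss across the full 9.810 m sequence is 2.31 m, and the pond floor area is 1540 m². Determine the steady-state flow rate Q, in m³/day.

Flow is perpendicular to layering, so the layers act in series and the equivalent K is the thickness-weighted harmonic mean.
Total thickness L = 5.05 + 4.76 = 9.810 m.
Σ(b_i/K_i) = 5.05/331 + 4.76/0.00209 = 2278 d.
K_eq = L / Σ(b_i/K_i) = 9.810 / 2278 = 0.004307 m/day.
Q = K_eq · A · (Δh/L) = 0.004307 × 1540 × (2.31/9.810) = 1.562 m³/day.

1.56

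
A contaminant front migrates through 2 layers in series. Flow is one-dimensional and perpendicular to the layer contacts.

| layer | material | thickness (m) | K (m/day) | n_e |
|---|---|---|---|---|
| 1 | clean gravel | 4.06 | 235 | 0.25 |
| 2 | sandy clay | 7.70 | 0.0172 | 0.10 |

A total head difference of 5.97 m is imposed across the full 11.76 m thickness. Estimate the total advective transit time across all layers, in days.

With flow normal to the layers, continuity requires the same specific discharge q through every layer.
Σ(b_i/K_i) = 4.06/235 + 7.70/0.0172 = 447.7 d.
q = Δh / Σ(b_i/K_i) = 5.97 / 447.7 = 0.01334 m/day.
In each layer the seepage velocity is v_i = q/n_i, so the layer transit time is t_i = b_i·n_i / q:
  layer 1 (clean gravel): t_1 = 4.06 × 0.25 / 0.01334 = 76.12 d
  layer 2 (sandy clay): t_2 = 7.70 × 0.10 / 0.01334 = 57.74 d
Total t = Σ t_i = 133.9 days.

134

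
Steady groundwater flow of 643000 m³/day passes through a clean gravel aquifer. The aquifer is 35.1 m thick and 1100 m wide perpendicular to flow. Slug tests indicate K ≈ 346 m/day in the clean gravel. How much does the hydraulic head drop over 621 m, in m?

29.9

Cross-sectional area A = 1100 × 35.1 = 38610 m².
From Q = K·A·i, i = Q / (K·A) = 643000 / (346.0 × 38610) = 0.04813.
Head loss Δh = i · L = 0.04813 × 621 = 29.89 m.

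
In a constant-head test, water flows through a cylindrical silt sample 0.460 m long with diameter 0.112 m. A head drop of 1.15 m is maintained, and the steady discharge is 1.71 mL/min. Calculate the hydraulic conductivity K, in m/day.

Cross-sectional area A = π·(d/2)² = π × (0.112/2)² = 0.009852 m².
Convert discharge: 1.71 mL/min = 2.850e-08 m³/s.
Darcy's law rearranged: K = Q·L / (A·Δh) = 2.850e-08 × 0.460 / (0.009852 × 1.15) = 1.157e-06 m/s = 0.09998 m/day.

0.100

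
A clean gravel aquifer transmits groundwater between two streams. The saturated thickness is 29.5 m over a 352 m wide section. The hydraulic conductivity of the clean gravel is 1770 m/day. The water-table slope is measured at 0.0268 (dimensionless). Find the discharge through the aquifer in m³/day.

493000

Cross-sectional area A = 352 × 29.5 = 10384 m².
Hydraulic gradient i = 0.0268.
Darcy's law: Q = K · A · i = 1770 × 10384 × 0.02680 = 4.926e+05 m³/day.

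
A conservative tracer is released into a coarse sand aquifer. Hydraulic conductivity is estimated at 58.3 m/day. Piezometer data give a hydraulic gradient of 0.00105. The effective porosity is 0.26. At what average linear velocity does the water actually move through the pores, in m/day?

Hydraulic gradient i = 0.00105.
Darcy flux q = K · i = 58.30 × 0.001050 = 0.06121 m/day.
Seepage velocity v = q / n_e = 0.06121 / 0.26 = 0.2354 m/day.

0.235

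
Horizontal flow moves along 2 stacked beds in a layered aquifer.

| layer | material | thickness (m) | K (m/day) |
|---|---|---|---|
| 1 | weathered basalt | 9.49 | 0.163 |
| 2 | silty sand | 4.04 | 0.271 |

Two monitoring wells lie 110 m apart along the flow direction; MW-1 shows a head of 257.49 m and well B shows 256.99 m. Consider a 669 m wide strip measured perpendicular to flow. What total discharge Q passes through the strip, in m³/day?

8.03

Flow is parallel to layering, so each bed carries its own Darcy discharge and the transmissivities add.
Σ(K_i·b_i) = 0.163×9.49 + 0.271×4.04 = 2.642 m²/day.
Hydraulic gradient i = (257.49 − 256.99) / 110 = 0.5 / 110 = 0.004545.
Q = Σ(K_i·b_i) · W · i = 2.642 × 669 × 0.004545 = 8.033 m³/day.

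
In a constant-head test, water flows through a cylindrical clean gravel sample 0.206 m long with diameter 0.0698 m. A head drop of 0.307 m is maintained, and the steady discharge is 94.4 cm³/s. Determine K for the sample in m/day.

1430

Cross-sectional area A = π·(d/2)² = π × (0.0698/2)² = 0.003826 m².
Convert discharge: 94.4 cm³/s = 9.440e-05 m³/s.
Darcy's law rearranged: K = Q·L / (A·Δh) = 9.440e-05 × 0.206 / (0.003826 × 0.307) = 0.01655 m/s = 1430 m/day.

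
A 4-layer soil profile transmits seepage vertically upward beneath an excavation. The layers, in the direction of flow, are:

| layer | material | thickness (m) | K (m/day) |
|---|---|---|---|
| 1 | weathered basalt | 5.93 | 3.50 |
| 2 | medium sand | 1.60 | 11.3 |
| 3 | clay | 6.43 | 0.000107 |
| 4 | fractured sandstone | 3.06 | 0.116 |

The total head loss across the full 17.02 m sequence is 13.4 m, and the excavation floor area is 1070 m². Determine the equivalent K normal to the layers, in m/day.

Flow is perpendicular to layering, so the layers act in series and the equivalent K is the thickness-weighted harmonic mean.
Total thickness L = 5.93 + 1.60 + 6.43 + 3.06 = 17.02 m.
Σ(b_i/K_i) = 5.93/3.50 + 1.60/11.3 + 6.43/0.000107 + 3.06/0.116 = 60122 d.
K_eq = L / Σ(b_i/K_i) = 17.02 / 60122 = 0.0002831 m/day.

0.000283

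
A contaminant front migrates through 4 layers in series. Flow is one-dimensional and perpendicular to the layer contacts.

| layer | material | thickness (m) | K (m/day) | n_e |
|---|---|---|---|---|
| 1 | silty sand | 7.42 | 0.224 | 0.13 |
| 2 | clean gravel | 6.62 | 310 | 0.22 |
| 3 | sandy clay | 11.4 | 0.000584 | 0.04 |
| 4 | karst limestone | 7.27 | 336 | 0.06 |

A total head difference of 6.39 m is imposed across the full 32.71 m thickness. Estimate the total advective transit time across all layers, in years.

With flow normal to the layers, continuity requires the same specific discharge q through every layer.
Σ(b_i/K_i) = 7.42/0.224 + 6.62/310 + 11.4/0.000584 + 7.27/336 = 19554 d.
q = Δh / Σ(b_i/K_i) = 6.39 / 19554 = 0.0003268 m/day.
In each layer the seepage velocity is v_i = q/n_i, so the layer transit time is t_i = b_i·n_i / q:
  layer 1 (silty sand): t_1 = 7.42 × 0.13 / 0.0003268 = 2952 d
  layer 2 (clean gravel): t_2 = 6.62 × 0.22 / 0.0003268 = 4457 d
  layer 3 (sandy clay): t_3 = 11.4 × 0.04 / 0.0003268 = 1395 d
  layer 4 (karst limestone): t_4 = 7.27 × 0.06 / 0.0003268 = 1335 d
Total t = Σ t_i = 10139 days = 27.76 years.

27.8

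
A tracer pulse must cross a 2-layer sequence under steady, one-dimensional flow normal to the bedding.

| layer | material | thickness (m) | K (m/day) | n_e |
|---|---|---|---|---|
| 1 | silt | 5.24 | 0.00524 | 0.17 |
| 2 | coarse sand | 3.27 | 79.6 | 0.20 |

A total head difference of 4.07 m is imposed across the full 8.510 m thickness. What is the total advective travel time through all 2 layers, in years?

With flow normal to the layers, continuity requires the same specific discharge q through every layer.
Σ(b_i/K_i) = 5.24/0.00524 + 3.27/79.6 = 1000 d.
q = Δh / Σ(b_i/K_i) = 4.07 / 1000 = 0.004070 m/day.
In each layer the seepage velocity is v_i = q/n_i, so the layer transit time is t_i = b_i·n_i / q:
  layer 1 (silt): t_1 = 5.24 × 0.17 / 0.004070 = 218.9 d
  layer 2 (coarse sand): t_2 = 3.27 × 0.20 / 0.004070 = 160.7 d
Total t = Σ t_i = 379.6 days = 1.039 years.

1.04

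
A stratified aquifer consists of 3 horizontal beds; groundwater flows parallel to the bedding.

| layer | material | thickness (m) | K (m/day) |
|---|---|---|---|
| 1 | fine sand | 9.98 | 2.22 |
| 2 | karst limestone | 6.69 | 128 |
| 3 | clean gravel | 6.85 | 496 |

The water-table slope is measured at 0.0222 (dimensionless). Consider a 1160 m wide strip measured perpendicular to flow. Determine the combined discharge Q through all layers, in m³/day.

Flow is parallel to layering, so each bed carries its own Darcy discharge and the transmissivities add.
Σ(K_i·b_i) = 2.22×9.98 + 128×6.69 + 496×6.85 = 4276 m²/day.
Hydraulic gradient i = 0.0222.
Q = Σ(K_i·b_i) · W · i = 4276 × 1160 × 0.02220 = 1.101e+05 m³/day.

110000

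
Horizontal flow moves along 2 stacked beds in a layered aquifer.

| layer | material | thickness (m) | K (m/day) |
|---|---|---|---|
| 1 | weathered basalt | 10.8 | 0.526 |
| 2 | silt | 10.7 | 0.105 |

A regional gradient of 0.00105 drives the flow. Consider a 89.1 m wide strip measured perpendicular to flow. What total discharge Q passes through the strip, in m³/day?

Flow is parallel to layering, so each bed carries its own Darcy discharge and the transmissivities add.
Σ(K_i·b_i) = 0.526×10.8 + 0.105×10.7 = 6.804 m²/day.
Hydraulic gradient i = 0.00105.
Q = Σ(K_i·b_i) · W · i = 6.804 × 89.1 × 0.001050 = 0.6366 m³/day.

0.637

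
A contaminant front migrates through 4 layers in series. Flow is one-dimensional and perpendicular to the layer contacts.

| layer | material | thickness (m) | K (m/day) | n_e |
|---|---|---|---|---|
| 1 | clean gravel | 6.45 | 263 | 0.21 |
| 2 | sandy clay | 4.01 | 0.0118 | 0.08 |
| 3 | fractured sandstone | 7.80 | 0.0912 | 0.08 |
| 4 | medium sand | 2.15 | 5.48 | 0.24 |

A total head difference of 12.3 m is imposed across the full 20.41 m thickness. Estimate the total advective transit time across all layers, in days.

With flow normal to the layers, continuity requires the same specific discharge q through every layer.
Σ(b_i/K_i) = 6.45/263 + 4.01/0.0118 + 7.80/0.0912 + 2.15/5.48 = 425.8 d.
q = Δh / Σ(b_i/K_i) = 12.3 / 425.8 = 0.02889 m/day.
In each layer the seepage velocity is v_i = q/n_i, so the layer transit time is t_i = b_i·n_i / q:
  layer 1 (clean gravel): t_1 = 6.45 × 0.21 / 0.02889 = 46.89 d
  layer 2 (sandy clay): t_2 = 4.01 × 0.08 / 0.02889 = 11.10 d
  layer 3 (fractured sandstone): t_3 = 7.80 × 0.08 / 0.02889 = 21.60 d
  layer 4 (medium sand): t_4 = 2.15 × 0.24 / 0.02889 = 17.86 d
Total t = Σ t_i = 97.45 days.

97.5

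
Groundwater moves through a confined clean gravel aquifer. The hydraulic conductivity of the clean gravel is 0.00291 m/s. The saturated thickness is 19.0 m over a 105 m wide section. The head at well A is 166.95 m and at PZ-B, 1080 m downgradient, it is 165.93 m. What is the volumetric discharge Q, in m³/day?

Convert K: 0.00291 m/s × 86400 = 251.4 m/day.
Cross-sectional area A = 105 × 19.0 = 1995 m².
Hydraulic gradient i = (166.95 − 165.93) / 1080 = 1.02 / 1080 = 0.0009444.
Darcy's law: Q = K · A · i = 251.4 × 1995 × 0.0009444 = 473.7 m³/day.

474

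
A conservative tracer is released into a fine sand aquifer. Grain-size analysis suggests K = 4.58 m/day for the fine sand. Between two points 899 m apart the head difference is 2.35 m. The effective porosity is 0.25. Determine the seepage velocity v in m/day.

0.0479

Hydraulic gradient i = Δh / L = 2.35 / 899 = 0.002614.
Darcy flux q = K · i = 4.580 × 0.002614 = 0.01197 m/day.
Seepage velocity v = q / n_e = 0.01197 / 0.25 = 0.04789 m/day.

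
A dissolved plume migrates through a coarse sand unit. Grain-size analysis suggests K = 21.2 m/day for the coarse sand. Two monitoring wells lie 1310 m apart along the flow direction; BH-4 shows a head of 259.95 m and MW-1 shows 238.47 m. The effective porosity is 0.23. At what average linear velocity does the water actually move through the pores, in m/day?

1.51

Hydraulic gradient i = (259.95 − 238.47) / 1310 = 21.48 / 1310 = 0.01640.
Darcy flux q = K · i = 21.20 × 0.01640 = 0.3476 m/day.
Seepage velocity v = q / n_e = 0.3476 / 0.23 = 1.511 m/day.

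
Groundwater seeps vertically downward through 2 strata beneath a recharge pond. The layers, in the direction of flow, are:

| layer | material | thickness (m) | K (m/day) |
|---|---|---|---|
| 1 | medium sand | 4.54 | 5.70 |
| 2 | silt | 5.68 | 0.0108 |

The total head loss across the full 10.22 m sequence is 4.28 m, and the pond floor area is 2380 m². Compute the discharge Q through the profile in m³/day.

Flow is perpendicular to layering, so the layers act in series and the equivalent K is the thickness-weighted harmonic mean.
Total thickness L = 4.54 + 5.68 = 10.22 m.
Σ(b_i/K_i) = 4.54/5.70 + 5.68/0.0108 = 526.7 d.
K_eq = L / Σ(b_i/K_i) = 10.22 / 526.7 = 0.01940 m/day.
Q = K_eq · A · (Δh/L) = 0.01940 × 2380 × (4.28/10.22) = 19.34 m³/day.

19.3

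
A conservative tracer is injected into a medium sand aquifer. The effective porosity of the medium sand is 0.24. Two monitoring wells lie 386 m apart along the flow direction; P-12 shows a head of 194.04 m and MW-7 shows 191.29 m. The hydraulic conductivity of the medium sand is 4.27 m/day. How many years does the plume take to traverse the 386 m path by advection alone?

8.34

Hydraulic gradient i = (194.04 − 191.29) / 386 = 2.75 / 386 = 0.007124.
Darcy flux q = K · i = 4.270 × 0.007124 = 0.03042 m/day.
Seepage velocity v = q / n_e = 0.03042 / 0.24 = 0.1268 m/day.
Travel time t = L / v = 386 / 0.1268 = 3045 days = 8.337 years.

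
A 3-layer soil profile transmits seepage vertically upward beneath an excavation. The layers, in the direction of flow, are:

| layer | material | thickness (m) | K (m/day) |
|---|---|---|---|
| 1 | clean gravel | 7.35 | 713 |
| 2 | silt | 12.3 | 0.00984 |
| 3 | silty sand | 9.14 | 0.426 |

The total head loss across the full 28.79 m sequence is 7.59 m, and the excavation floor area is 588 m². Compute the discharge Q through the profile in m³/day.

Flow is perpendicular to layering, so the layers act in series and the equivalent K is the thickness-weighted harmonic mean.
Total thickness L = 7.35 + 12.3 + 9.14 = 28.79 m.
Σ(b_i/K_i) = 7.35/713 + 12.3/0.00984 + 9.14/0.426 = 1271 d.
K_eq = L / Σ(b_i/K_i) = 28.79 / 1271 = 0.02264 m/day.
Q = K_eq · A · (Δh/L) = 0.02264 × 588 × (7.59/28.79) = 3.510 m³/day.

3.51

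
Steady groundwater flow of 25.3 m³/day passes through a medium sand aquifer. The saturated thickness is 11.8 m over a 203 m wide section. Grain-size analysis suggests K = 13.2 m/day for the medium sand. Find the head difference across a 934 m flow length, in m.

Cross-sectional area A = 203 × 11.8 = 2395 m².
From Q = K·A·i, i = Q / (K·A) = 25.3 / (13.20 × 2395) = 0.0008001.
Head loss Δh = i · L = 0.0008001 × 934 = 0.7473 m.

0.747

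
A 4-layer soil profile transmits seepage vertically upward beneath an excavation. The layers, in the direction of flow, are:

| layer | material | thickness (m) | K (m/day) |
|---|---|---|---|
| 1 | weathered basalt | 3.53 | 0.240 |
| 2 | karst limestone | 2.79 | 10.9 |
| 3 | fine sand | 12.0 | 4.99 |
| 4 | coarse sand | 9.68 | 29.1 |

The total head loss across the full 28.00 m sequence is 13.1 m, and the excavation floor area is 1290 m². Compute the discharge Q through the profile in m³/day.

Flow is perpendicular to layering, so the layers act in series and the equivalent K is the thickness-weighted harmonic mean.
Total thickness L = 3.53 + 2.79 + 12.0 + 9.68 = 28.00 m.
Σ(b_i/K_i) = 3.53/0.240 + 2.79/10.9 + 12.0/4.99 + 9.68/29.1 = 17.70 d.
K_eq = L / Σ(b_i/K_i) = 28.00 / 17.70 = 1.582 m/day.
Q = K_eq · A · (Δh/L) = 1.582 × 1290 × (13.1/28.00) = 954.7 m³/day.

955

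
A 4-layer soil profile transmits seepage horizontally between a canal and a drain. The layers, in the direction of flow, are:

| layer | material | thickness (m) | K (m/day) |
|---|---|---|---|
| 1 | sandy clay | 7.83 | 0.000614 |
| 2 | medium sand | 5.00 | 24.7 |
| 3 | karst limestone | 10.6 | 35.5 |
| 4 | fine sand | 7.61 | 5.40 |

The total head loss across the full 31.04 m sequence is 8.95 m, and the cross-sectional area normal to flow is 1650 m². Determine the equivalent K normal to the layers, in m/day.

Flow is perpendicular to layering, so the layers act in series and the equivalent K is the thickness-weighted harmonic mean.
Total thickness L = 7.83 + 5.00 + 10.6 + 7.61 = 31.04 m.
Σ(b_i/K_i) = 7.83/0.000614 + 5.00/24.7 + 10.6/35.5 + 7.61/5.40 = 12754 d.
K_eq = L / Σ(b_i/K_i) = 31.04 / 12754 = 0.002434 m/day.

0.00243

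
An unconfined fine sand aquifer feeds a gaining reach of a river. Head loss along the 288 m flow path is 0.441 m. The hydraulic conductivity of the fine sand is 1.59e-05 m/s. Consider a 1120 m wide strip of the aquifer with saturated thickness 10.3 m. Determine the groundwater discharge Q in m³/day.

24.3

Convert K: 1.59e-05 m/s × 86400 = 1.374 m/day.
Cross-sectional area A = 1120 × 10.3 = 11536 m².
Hydraulic gradient i = Δh / L = 0.441 / 288 = 0.001531.
Darcy's law: Q = K · A · i = 1.374 × 11536 × 0.001531 = 24.27 m³/day.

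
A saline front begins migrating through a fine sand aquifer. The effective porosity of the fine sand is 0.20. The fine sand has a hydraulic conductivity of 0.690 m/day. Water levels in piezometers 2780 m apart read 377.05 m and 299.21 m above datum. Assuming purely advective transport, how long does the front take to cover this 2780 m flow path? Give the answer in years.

78.8

Hydraulic gradient i = (377.05 − 299.21) / 2780 = 77.84 / 2780 = 0.02800.
Darcy flux q = K · i = 0.6900 × 0.02800 = 0.01932 m/day.
Seepage velocity v = q / n_e = 0.01932 / 0.20 = 0.09660 m/day.
Travel time t = L / v = 2780 / 0.09660 = 28778 days = 78.79 years.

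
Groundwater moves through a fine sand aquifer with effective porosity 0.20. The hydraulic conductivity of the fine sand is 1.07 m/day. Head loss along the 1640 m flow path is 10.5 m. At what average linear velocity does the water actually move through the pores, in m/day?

0.0343

Hydraulic gradient i = Δh / L = 10.5 / 1640 = 0.006402.
Darcy flux q = K · i = 1.070 × 0.006402 = 0.006851 m/day.
Seepage velocity v = q / n_e = 0.006851 / 0.20 = 0.03425 m/day.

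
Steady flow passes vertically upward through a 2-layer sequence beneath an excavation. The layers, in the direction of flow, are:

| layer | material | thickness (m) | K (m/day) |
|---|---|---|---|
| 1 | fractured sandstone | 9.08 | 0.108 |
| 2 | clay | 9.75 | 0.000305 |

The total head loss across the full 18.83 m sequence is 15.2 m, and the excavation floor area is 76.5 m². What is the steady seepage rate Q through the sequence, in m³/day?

0.0363

Flow is perpendicular to layering, so the layers act in series and the equivalent K is the thickness-weighted harmonic mean.
Total thickness L = 9.08 + 9.75 = 18.83 m.
Σ(b_i/K_i) = 9.08/0.108 + 9.75/0.000305 = 32051 d.
K_eq = L / Σ(b_i/K_i) = 18.83 / 32051 = 0.0005875 m/day.
Q = K_eq · A · (Δh/L) = 0.0005875 × 76.5 × (15.2/18.83) = 0.03628 m³/day.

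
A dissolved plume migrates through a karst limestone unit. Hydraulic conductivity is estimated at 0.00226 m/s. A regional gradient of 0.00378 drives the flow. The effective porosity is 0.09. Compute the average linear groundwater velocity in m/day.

Convert K: 0.00226 m/s × 86400 = 195.3 m/day.
Hydraulic gradient i = 0.00378.
Darcy flux q = K · i = 195.3 × 0.003780 = 0.7381 m/day.
Seepage velocity v = q / n_e = 0.7381 / 0.09 = 8.201 m/day.

8.20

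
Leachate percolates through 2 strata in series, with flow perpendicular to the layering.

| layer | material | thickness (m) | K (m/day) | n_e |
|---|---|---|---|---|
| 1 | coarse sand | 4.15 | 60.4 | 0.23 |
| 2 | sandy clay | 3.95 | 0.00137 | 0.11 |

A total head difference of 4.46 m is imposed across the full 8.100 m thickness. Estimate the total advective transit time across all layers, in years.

2.46

With flow normal to the layers, continuity requires the same specific discharge q through every layer.
Σ(b_i/K_i) = 4.15/60.4 + 3.95/0.00137 = 2883 d.
q = Δh / Σ(b_i/K_i) = 4.46 / 2883 = 0.001547 m/day.
In each layer the seepage velocity is v_i = q/n_i, so the layer transit time is t_i = b_i·n_i / q:
  layer 1 (coarse sand): t_1 = 4.15 × 0.23 / 0.001547 = 617.1 d
  layer 2 (sandy clay): t_2 = 3.95 × 0.11 / 0.001547 = 280.9 d
Total t = Σ t_i = 898.0 days = 2.458 years.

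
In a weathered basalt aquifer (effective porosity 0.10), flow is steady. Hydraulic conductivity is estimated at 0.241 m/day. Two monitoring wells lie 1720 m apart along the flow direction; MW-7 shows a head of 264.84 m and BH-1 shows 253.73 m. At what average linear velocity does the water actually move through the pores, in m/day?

Hydraulic gradient i = (264.84 − 253.73) / 1720 = 11.11 / 1720 = 0.006459.
Darcy flux q = K · i = 0.2410 × 0.006459 = 0.001557 m/day.
Seepage velocity v = q / n_e = 0.001557 / 0.10 = 0.01557 m/day.

0.0156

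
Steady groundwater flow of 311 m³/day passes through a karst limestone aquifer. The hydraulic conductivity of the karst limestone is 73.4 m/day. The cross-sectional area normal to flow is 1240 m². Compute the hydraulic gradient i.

From Q = K·A·i, i = Q / (K·A) = 311 / (73.40 × 1240) = 0.003417.

0.00342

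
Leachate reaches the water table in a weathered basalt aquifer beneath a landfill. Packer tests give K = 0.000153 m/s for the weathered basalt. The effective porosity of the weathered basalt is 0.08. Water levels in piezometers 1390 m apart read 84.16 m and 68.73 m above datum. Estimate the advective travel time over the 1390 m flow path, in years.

Convert K: 0.000153 m/s × 86400 = 13.22 m/day.
Hydraulic gradient i = (84.16 − 68.73) / 1390 = 15.43 / 1390 = 0.01110.
Darcy flux q = K · i = 13.22 × 0.01110 = 0.1467 m/day.
Seepage velocity v = q / n_e = 0.1467 / 0.08 = 1.834 m/day.
Travel time t = L / v = 1390 / 1.834 = 757.8 days = 2.075 years.

2.07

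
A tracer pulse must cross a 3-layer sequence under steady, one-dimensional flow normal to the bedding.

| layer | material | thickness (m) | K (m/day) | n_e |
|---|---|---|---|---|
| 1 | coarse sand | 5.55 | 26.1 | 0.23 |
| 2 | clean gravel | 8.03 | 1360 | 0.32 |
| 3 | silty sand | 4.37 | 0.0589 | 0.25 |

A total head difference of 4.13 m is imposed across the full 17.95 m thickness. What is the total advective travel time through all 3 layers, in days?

With flow normal to the layers, continuity requires the same specific discharge q through every layer.
Σ(b_i/K_i) = 5.55/26.1 + 8.03/1360 + 4.37/0.0589 = 74.41 d.
q = Δh / Σ(b_i/K_i) = 4.13 / 74.41 = 0.05550 m/day.
In each layer the seepage velocity is v_i = q/n_i, so the layer transit time is t_i = b_i·n_i / q:
  layer 1 (coarse sand): t_1 = 5.55 × 0.23 / 0.05550 = 23.00 d
  layer 2 (clean gravel): t_2 = 8.03 × 0.32 / 0.05550 = 46.30 d
  layer 3 (silty sand): t_3 = 4.37 × 0.25 / 0.05550 = 19.68 d
Total t = Σ t_i = 88.98 days.

89.0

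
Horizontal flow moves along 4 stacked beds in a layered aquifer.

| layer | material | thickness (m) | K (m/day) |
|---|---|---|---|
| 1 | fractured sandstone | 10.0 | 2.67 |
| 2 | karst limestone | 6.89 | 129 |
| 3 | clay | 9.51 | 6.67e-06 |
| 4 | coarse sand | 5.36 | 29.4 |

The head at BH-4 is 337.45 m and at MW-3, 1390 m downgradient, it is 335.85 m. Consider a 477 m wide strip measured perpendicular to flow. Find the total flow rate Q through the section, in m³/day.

589

Flow is parallel to layering, so each bed carries its own Darcy discharge and the transmissivities add.
Σ(K_i·b_i) = 2.67×10.0 + 129×6.89 + 6.67e-06×9.51 + 29.4×5.36 = 1073 m²/day.
Hydraulic gradient i = (337.45 − 335.85) / 1390 = 1.6 / 1390 = 0.001151.
Q = Σ(K_i·b_i) · W · i = 1073 × 477 × 0.001151 = 589.2 m³/day.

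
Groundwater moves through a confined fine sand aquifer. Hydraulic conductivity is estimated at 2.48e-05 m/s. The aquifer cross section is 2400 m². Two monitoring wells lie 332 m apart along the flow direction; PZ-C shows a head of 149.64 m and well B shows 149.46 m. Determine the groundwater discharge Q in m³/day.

2.79

Convert K: 2.48e-05 m/s × 86400 = 2.143 m/day.
Hydraulic gradient i = (149.64 − 149.46) / 332 = 0.18 / 332 = 0.0005422.
Darcy's law: Q = K · A · i = 2.143 × 2400 × 0.0005422 = 2.788 m³/day.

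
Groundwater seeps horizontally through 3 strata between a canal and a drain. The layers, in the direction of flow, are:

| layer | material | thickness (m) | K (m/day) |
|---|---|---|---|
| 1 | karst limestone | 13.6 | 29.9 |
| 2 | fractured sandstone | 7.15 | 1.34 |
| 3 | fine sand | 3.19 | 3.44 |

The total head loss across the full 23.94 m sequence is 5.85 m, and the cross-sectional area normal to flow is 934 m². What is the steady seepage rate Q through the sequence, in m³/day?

Flow is perpendicular to layering, so the layers act in series and the equivalent K is the thickness-weighted harmonic mean.
Total thickness L = 13.6 + 7.15 + 3.19 = 23.94 m.
Σ(b_i/K_i) = 13.6/29.9 + 7.15/1.34 + 3.19/3.44 = 6.718 d.
K_eq = L / Σ(b_i/K_i) = 23.94 / 6.718 = 3.564 m/day.
Q = K_eq · A · (Δh/L) = 3.564 × 934 × (5.85/23.94) = 813.3 m³/day.

813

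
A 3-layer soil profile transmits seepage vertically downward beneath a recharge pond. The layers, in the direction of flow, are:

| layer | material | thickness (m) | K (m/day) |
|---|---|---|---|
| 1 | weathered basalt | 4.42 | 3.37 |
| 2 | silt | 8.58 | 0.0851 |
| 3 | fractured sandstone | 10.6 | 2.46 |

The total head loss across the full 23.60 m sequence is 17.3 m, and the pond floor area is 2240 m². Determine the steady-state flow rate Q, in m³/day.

Flow is perpendicular to layering, so the layers act in series and the equivalent K is the thickness-weighted harmonic mean.
Total thickness L = 4.42 + 8.58 + 10.6 = 23.60 m.
Σ(b_i/K_i) = 4.42/3.37 + 8.58/0.0851 + 10.6/2.46 = 106.4 d.
K_eq = L / Σ(b_i/K_i) = 23.60 / 106.4 = 0.2217 m/day.
Q = K_eq · A · (Δh/L) = 0.2217 × 2240 × (17.3/23.60) = 364.1 m³/day.

364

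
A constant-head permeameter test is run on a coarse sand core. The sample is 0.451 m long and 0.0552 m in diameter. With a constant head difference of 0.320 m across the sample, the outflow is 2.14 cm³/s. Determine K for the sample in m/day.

Cross-sectional area A = π·(d/2)² = π × (0.0552/2)² = 0.002393 m².
Convert discharge: 2.14 cm³/s = 2.140e-06 m³/s.
Darcy's law rearranged: K = Q·L / (A·Δh) = 2.140e-06 × 0.451 / (0.002393 × 0.320) = 0.001260 m/s = 108.9 m/day.

109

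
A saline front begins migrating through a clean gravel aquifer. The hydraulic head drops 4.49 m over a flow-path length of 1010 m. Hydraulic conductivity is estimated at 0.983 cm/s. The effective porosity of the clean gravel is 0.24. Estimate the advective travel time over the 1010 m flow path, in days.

Convert K: 0.983 cm/s × 864 = 849.3 m/day.
Hydraulic gradient i = Δh / L = 4.49 / 1010 = 0.004446.
Darcy flux q = K · i = 849.3 × 0.004446 = 3.776 m/day.
Seepage velocity v = q / n_e = 3.776 / 0.24 = 15.73 m/day.
Travel time t = L / v = 1010 / 15.73 = 64.20 days.

64.2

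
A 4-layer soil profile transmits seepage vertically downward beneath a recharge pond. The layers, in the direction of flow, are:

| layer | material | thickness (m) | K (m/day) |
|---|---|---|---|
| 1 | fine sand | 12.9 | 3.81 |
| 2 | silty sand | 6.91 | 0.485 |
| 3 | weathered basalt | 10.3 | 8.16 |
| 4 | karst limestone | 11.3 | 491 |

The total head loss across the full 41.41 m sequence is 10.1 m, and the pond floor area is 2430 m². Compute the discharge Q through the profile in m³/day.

1300

Flow is perpendicular to layering, so the layers act in series and the equivalent K is the thickness-weighted harmonic mean.
Total thickness L = 12.9 + 6.91 + 10.3 + 11.3 = 41.41 m.
Σ(b_i/K_i) = 12.9/3.81 + 6.91/0.485 + 10.3/8.16 + 11.3/491 = 18.92 d.
K_eq = L / Σ(b_i/K_i) = 41.41 / 18.92 = 2.189 m/day.
Q = K_eq · A · (Δh/L) = 2.189 × 2430 × (10.1/41.41) = 1297 m³/day.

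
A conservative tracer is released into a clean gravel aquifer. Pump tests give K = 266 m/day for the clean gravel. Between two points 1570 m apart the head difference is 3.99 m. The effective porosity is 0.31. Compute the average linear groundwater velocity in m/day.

Hydraulic gradient i = Δh / L = 3.99 / 1570 = 0.002541.
Darcy flux q = K · i = 266.0 × 0.002541 = 0.6760 m/day.
Seepage velocity v = q / n_e = 0.6760 / 0.31 = 2.181 m/day.

2.18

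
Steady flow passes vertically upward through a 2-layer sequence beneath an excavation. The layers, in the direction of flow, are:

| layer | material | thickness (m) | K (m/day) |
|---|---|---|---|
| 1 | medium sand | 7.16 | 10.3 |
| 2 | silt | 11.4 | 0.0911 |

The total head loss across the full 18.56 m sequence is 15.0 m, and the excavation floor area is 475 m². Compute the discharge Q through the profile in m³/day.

Flow is perpendicular to layering, so the layers act in series and the equivalent K is the thickness-weighted harmonic mean.
Total thickness L = 7.16 + 11.4 = 18.56 m.
Σ(b_i/K_i) = 7.16/10.3 + 11.4/0.0911 = 125.8 d.
K_eq = L / Σ(b_i/K_i) = 18.56 / 125.8 = 0.1475 m/day.
Q = K_eq · A · (Δh/L) = 0.1475 × 475 × (15.0/18.56) = 56.62 m³/day.

56.6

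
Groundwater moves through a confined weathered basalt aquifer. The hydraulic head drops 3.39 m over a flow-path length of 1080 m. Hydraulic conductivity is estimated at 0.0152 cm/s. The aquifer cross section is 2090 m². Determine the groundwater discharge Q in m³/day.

Convert K: 0.0152 cm/s × 864 = 13.13 m/day.
Hydraulic gradient i = Δh / L = 3.39 / 1080 = 0.003139.
Darcy's law: Q = K · A · i = 13.13 × 2090 × 0.003139 = 86.15 m³/day.

86.2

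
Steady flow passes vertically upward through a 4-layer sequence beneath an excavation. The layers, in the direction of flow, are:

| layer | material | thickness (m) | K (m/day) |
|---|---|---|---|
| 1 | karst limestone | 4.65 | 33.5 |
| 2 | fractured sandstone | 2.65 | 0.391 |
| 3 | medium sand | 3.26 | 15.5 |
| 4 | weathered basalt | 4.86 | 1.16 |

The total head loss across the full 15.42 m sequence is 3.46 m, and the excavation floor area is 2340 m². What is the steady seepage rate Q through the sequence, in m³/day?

715

Flow is perpendicular to layering, so the layers act in series and the equivalent K is the thickness-weighted harmonic mean.
Total thickness L = 4.65 + 2.65 + 3.26 + 4.86 = 15.42 m.
Σ(b_i/K_i) = 4.65/33.5 + 2.65/0.391 + 3.26/15.5 + 4.86/1.16 = 11.32 d.
K_eq = L / Σ(b_i/K_i) = 15.42 / 11.32 = 1.363 m/day.
Q = K_eq · A · (Δh/L) = 1.363 × 2340 × (3.46/15.42) = 715.5 m³/day.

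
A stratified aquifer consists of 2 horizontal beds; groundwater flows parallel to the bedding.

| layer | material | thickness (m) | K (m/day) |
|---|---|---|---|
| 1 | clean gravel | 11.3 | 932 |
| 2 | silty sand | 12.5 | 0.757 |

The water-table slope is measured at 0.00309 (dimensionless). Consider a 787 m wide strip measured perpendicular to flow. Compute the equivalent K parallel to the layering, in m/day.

Flow is parallel to layering, so each bed carries its own Darcy discharge and the transmissivities add.
Σ(K_i·b_i) = 932×11.3 + 0.757×12.5 = 10541 m²/day.
Total thickness b = 23.80 m, so K_eq = Σ(K_i·b_i)/b = 442.9 m/day.

443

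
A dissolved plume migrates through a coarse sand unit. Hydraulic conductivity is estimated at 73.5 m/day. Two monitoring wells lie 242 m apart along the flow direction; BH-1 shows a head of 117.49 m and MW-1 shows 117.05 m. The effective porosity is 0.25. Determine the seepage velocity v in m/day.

0.535

Hydraulic gradient i = (117.49 − 117.05) / 242 = 0.44 / 242 = 0.001818.
Darcy flux q = K · i = 73.50 × 0.001818 = 0.1336 m/day.
Seepage velocity v = q / n_e = 0.1336 / 0.25 = 0.5345 m/day.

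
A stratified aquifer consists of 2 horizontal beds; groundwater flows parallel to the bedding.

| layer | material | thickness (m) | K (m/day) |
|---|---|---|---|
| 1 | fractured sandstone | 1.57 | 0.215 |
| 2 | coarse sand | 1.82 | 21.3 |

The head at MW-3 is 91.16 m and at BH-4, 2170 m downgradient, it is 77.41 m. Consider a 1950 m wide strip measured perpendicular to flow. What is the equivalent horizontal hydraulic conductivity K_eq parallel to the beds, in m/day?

Flow is parallel to layering, so each bed carries its own Darcy discharge and the transmissivities add.
Σ(K_i·b_i) = 0.215×1.57 + 21.3×1.82 = 39.10 m²/day.
Total thickness b = 3.390 m, so K_eq = Σ(K_i·b_i)/b = 11.53 m/day.

11.5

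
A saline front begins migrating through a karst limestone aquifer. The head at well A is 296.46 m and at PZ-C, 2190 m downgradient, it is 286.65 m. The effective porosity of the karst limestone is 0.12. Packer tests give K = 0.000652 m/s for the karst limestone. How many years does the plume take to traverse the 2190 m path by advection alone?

2.85

Convert K: 0.000652 m/s × 86400 = 56.33 m/day.
Hydraulic gradient i = (296.46 − 286.65) / 2190 = 9.81 / 2190 = 0.004479.
Darcy flux q = K · i = 56.33 × 0.004479 = 0.2523 m/day.
Seepage velocity v = q / n_e = 0.2523 / 0.12 = 2.103 m/day.
Travel time t = L / v = 2190 / 2.103 = 1041 days = 2.851 years.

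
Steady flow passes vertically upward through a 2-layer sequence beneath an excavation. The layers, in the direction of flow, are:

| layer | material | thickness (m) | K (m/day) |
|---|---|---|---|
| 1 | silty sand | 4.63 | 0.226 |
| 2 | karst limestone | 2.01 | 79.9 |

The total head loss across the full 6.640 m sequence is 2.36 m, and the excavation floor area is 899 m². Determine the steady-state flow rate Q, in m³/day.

Flow is perpendicular to layering, so the layers act in series and the equivalent K is the thickness-weighted harmonic mean.
Total thickness L = 4.63 + 2.01 = 6.640 m.
Σ(b_i/K_i) = 4.63/0.226 + 2.01/79.9 = 20.51 d.
K_eq = L / Σ(b_i/K_i) = 6.640 / 20.51 = 0.3237 m/day.
Q = K_eq · A · (Δh/L) = 0.3237 × 899 × (2.36/6.640) = 103.4 m³/day.

103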